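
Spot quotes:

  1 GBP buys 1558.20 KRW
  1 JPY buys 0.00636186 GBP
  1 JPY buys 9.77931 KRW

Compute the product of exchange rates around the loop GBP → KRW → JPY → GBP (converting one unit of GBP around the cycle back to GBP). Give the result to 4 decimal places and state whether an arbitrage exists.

Around GBP → KRW → JPY → GBP: 1 × 1558.20 ÷ 9.77931 × 0.00636186 = 1.013676
Product > 1; profitable direction is GBP → KRW → JPY → GBP.

1.0137 (arbitrage exists)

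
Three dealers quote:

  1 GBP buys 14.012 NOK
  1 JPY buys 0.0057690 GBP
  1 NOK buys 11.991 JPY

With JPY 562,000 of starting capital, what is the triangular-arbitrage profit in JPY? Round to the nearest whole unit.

Profitable loop is JPY → NOK → GBP → JPY:
JPY 562,000 ÷ 11.991 = NOK 46,868.48
NOK 46,868.48 ÷ 14.012 = GBP 3,344.88
GBP 3,344.88 ÷ 0.0057690 = JPY 579,803
Profit = JPY 579,803 − JPY 562,000

Profit: JPY 17,803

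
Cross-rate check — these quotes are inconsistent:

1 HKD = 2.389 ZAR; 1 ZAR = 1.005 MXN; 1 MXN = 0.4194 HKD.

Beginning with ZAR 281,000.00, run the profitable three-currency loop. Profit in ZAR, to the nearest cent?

Profitable loop is ZAR → MXN → HKD → ZAR:
ZAR 281,000.00 × 1.005 = MXN 282,405.00
MXN 282,405.00 × 0.4194 = HKD 118,440.66
HKD 118,440.66 × 2.389 = ZAR 282,954.73
Profit = ZAR 282,954.73 − ZAR 281,000.00

Profit: ZAR 1,954.73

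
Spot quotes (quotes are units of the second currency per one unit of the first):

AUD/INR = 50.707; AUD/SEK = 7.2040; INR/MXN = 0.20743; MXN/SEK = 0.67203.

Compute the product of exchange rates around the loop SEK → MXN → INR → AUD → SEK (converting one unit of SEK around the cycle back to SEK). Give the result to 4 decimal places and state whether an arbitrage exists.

1.0192 (arbitrage exists)

Around SEK → MXN → INR → AUD → SEK: 1 ÷ 0.67203 ÷ 0.20743 ÷ 50.707 × 7.2040 = 1.019167
Product > 1; profitable direction is SEK → MXN → INR → AUD → SEK.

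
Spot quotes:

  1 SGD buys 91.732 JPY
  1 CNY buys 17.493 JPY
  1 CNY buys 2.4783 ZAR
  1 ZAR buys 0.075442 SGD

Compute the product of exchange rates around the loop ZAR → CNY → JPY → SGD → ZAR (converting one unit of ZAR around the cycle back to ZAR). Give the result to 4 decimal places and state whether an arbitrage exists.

Around ZAR → CNY → JPY → SGD → ZAR: 1 ÷ 2.4783 × 17.493 ÷ 91.732 ÷ 0.075442 = 1.019944
Product > 1; profitable direction is ZAR → CNY → JPY → SGD → ZAR.

1.0199 (arbitrage exists)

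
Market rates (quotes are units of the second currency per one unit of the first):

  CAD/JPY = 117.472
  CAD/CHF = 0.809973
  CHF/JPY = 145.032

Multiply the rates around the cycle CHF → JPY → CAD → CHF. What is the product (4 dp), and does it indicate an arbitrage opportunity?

1.0000 (no arbitrage)

Around CHF → JPY → CAD → CHF: 1 × 145.032 ÷ 117.472 × 0.809973 = 1.000000
Product ≈ 1 (deviation 0.000%, within rounding noise).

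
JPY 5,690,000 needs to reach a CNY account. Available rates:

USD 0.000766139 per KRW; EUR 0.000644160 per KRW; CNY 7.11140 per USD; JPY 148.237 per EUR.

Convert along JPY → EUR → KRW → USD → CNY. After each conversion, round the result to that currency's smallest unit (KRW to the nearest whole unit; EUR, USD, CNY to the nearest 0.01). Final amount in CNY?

CNY 324,656.89

JPY 5,690,000 ÷ 148.237 = EUR 38,384.48
EUR 38,384.48 ÷ 0.000644160 = KRW 59,588,425
KRW 59,588,425 × 0.000766139 = USD 45,653.02
USD 45,653.02 × 7.11140 = CNY 324,656.89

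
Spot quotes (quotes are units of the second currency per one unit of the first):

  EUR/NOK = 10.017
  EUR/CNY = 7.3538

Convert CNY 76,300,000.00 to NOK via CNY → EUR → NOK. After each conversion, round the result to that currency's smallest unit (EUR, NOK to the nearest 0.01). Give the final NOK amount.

CNY 76,300,000.00 ÷ 7.3538 = EUR 10,375,588.13
EUR 10,375,588.13 × 10.017 = NOK 103,932,266.30

NOK 103,932,266.30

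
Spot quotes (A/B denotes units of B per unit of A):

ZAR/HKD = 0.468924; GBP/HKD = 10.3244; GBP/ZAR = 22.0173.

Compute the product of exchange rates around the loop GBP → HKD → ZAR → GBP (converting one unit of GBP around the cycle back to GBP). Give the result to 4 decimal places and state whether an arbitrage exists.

Around GBP → HKD → ZAR → GBP: 1 × 10.3244 ÷ 0.468924 ÷ 22.0173 = 0.999996
Product ≈ 1 (deviation 0.000%, within rounding noise).

1.0000 (no arbitrage)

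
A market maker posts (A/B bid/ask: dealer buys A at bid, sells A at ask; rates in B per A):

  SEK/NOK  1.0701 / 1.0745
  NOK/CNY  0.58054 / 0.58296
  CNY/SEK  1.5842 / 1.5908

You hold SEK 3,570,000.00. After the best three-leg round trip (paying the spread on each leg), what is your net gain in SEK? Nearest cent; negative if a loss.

Best loop SEK → CNY → NOK → SEK:
SEK 3,570,000.00 ÷ 1.5908 (buy CNY at ask) = CNY 2,244,153.88
CNY 2,244,153.88 ÷ 0.58296 (buy NOK at ask) = NOK 3,849,584.68
NOK 3,849,584.68 ÷ 1.0745 (buy SEK at ask) = SEK 3,582,675.36

Net profit: SEK 12,675.36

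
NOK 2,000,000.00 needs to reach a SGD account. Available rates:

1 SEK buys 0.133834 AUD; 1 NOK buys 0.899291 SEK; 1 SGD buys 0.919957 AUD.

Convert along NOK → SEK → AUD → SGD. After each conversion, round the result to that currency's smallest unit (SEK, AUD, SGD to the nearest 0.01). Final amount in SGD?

SGD 261,655.08

NOK 2,000,000.00 × 0.899291 = SEK 1,798,582.00
SEK 1,798,582.00 × 0.133834 = AUD 240,711.42
AUD 240,711.42 ÷ 0.919957 = SGD 261,655.08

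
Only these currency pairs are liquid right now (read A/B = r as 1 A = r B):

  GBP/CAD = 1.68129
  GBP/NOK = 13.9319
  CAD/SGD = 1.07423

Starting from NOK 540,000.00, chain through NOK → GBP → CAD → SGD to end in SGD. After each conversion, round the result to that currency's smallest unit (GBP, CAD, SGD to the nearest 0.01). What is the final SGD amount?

SGD 70,004.08

NOK 540,000.00 ÷ 13.9319 = GBP 38,759.97
GBP 38,759.97 × 1.68129 = CAD 65,166.75
CAD 65,166.75 × 1.07423 = SGD 70,004.08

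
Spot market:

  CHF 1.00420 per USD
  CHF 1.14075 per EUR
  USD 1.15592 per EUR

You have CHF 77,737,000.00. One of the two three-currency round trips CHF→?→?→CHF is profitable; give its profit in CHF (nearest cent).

Profitable loop is CHF → EUR → USD → CHF:
CHF 77,737,000.00 ÷ 1.14075 = EUR 68,145,518.30
EUR 68,145,518.30 × 1.15592 = USD 78,770,767.51
USD 78,770,767.51 × 1.00420 = CHF 79,101,604.74
Profit = CHF 79,101,604.74 − CHF 77,737,000.00

Profit: CHF 1,364,604.74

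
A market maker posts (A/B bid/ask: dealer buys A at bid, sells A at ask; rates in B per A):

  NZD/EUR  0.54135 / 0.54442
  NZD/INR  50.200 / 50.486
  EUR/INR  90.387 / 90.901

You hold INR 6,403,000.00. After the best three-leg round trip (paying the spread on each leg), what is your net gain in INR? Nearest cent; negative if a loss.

Net profit: INR 92,079.73

Best loop INR → EUR → NZD → INR:
INR 6,403,000.00 ÷ 90.901 (buy EUR at ask) = EUR 70,439.27
EUR 70,439.27 ÷ 0.54442 (buy NZD at ask) = NZD 129,384.06
NZD 129,384.06 × 50.200 (sell NZD at bid) = INR 6,495,079.73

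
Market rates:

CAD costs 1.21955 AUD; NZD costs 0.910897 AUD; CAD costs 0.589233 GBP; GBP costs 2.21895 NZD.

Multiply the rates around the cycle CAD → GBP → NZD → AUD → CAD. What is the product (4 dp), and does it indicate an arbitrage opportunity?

0.9766 (arbitrage exists)

Around CAD → GBP → NZD → AUD → CAD: 1 × 0.589233 × 2.21895 × 0.910897 ÷ 1.21955 = 0.976572
Product < 1; profitable direction is CAD → AUD → NZD → GBP → CAD.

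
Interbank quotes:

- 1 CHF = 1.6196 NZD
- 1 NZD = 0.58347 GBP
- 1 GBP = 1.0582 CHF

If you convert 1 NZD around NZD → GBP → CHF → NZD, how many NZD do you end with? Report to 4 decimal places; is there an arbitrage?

Around NZD → GBP → CHF → NZD: 1 × 0.58347 × 1.0582 × 1.6196 = 0.999986
Product ≈ 1 (deviation 0.001%, within rounding noise).

1.0000 (no arbitrage)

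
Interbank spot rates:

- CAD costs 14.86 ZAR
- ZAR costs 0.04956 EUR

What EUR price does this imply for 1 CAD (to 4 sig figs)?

1 CAD × 14.86 = 14.86 ZAR
14.86 ZAR × 0.04956 = 0.736462 EUR

CAD/EUR = 0.7365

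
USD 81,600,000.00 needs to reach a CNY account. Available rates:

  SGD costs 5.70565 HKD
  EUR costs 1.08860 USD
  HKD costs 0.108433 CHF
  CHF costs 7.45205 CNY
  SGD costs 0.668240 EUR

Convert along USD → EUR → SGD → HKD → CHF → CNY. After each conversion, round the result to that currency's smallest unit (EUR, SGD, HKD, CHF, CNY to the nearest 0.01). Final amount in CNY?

USD 81,600,000.00 ÷ 1.08860 = EUR 74,958,662.50
EUR 74,958,662.50 ÷ 0.668240 = SGD 112,173,264.84
SGD 112,173,264.84 × 5.70565 = HKD 640,021,388.53
HKD 640,021,388.53 × 0.108433 = CHF 69,399,439.22
CHF 69,399,439.22 × 7.45205 = CNY 517,168,091.04

CNY 517,168,091.04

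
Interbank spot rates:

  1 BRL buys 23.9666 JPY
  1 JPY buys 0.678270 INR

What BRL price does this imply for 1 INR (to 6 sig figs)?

1 INR ÷ 0.678270 = 1.47434 JPY
1.47434 JPY ÷ 23.9666 = 0.0615164 BRL

INR/BRL = 0.0615164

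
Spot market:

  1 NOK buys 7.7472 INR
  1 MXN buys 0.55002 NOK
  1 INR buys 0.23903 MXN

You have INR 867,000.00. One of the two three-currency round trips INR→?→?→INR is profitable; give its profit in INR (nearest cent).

Profit: INR 16,069.24

Profitable loop is INR → MXN → NOK → INR:
INR 867,000.00 × 0.23903 = MXN 207,239.01
MXN 207,239.01 × 0.55002 = NOK 113,985.60
NOK 113,985.60 × 7.7472 = INR 883,069.24
Profit = INR 883,069.24 − INR 867,000.00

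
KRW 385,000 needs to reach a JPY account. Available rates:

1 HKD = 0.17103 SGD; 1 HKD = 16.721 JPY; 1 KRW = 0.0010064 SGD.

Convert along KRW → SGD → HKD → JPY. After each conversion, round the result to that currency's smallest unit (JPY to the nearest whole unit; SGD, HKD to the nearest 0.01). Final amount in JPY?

KRW 385,000 × 0.0010064 = SGD 387.46
SGD 387.46 ÷ 0.17103 = HKD 2,265.45
HKD 2,265.45 × 16.721 = JPY 37,881

JPY 37,881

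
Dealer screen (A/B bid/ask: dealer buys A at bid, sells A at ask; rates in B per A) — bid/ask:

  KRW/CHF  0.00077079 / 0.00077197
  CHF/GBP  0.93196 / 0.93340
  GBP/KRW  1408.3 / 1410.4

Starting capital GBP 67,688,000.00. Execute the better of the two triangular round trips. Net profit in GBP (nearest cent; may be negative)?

Net profit: GBP 788,287.34

Best loop GBP → KRW → CHF → GBP:
GBP 67,688,000.00 × 1408.3 (sell GBP at bid) = KRW 95,325,010,400
KRW 95,325,010,400 × 0.00077079 (sell KRW at bid) = CHF 73,475,564.77
CHF 73,475,564.77 × 0.93196 (sell CHF at bid) = GBP 68,476,287.34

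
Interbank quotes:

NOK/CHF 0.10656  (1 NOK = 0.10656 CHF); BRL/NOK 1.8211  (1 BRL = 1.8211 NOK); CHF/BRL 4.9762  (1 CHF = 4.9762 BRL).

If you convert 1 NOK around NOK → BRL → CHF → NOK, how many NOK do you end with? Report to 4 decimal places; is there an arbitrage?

Around NOK → BRL → CHF → NOK: 1 ÷ 1.8211 ÷ 4.9762 ÷ 0.10656 = 1.035557
Product > 1; profitable direction is NOK → BRL → CHF → NOK.

1.0356 (arbitrage exists)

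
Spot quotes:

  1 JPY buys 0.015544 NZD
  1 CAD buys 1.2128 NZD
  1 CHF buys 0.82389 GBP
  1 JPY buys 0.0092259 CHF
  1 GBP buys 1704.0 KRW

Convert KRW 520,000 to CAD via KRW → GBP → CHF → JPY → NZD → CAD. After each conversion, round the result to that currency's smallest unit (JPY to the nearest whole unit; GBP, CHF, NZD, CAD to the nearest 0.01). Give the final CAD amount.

KRW 520,000 ÷ 1704.0 = GBP 305.16
GBP 305.16 ÷ 0.82389 = CHF 370.39
CHF 370.39 ÷ 0.0092259 = JPY 40,147
JPY 40,147 × 0.015544 = NZD 624.04
NZD 624.04 ÷ 1.2128 = CAD 514.54

CAD 514.54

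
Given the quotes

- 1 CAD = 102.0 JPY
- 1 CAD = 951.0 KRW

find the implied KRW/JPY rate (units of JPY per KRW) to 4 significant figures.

KRW/JPY = 0.1073

1 KRW ÷ 951.0 = 0.00105152 CAD
0.00105152 CAD × 102.0 = 0.107256 JPY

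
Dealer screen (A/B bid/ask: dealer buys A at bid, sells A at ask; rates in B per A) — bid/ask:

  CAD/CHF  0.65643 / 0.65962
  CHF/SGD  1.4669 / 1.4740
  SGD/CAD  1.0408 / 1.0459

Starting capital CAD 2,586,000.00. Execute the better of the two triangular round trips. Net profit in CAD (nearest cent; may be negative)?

Net profit: CAD 5,700.03

Best loop CAD → CHF → SGD → CAD:
CAD 2,586,000.00 × 0.65643 (sell CAD at bid) = CHF 1,697,527.98
CHF 1,697,527.98 × 1.4669 (sell CHF at bid) = SGD 2,490,103.79
SGD 2,490,103.79 × 1.0408 (sell SGD at bid) = CAD 2,591,700.03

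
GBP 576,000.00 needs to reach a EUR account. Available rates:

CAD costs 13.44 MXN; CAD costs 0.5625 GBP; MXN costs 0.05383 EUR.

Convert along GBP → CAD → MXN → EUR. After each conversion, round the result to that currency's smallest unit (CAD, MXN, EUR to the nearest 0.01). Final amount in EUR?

EUR 740,838.60

GBP 576,000.00 ÷ 0.5625 = CAD 1,024,000.00
CAD 1,024,000.00 × 13.44 = MXN 13,762,560.00
MXN 13,762,560.00 × 0.05383 = EUR 740,838.60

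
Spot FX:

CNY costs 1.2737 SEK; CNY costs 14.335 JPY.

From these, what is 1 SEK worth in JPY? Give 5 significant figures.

SEK/JPY = 11.255

1 SEK ÷ 1.2737 = 0.785114 CNY
0.785114 CNY × 14.335 = 11.2546 JPY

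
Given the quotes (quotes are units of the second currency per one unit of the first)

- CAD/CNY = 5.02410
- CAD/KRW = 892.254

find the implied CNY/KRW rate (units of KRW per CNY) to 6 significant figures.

1 CNY ÷ 5.02410 = 0.199041 CAD
0.199041 CAD × 892.254 = 177.595 KRW

CNY/KRW = 177.595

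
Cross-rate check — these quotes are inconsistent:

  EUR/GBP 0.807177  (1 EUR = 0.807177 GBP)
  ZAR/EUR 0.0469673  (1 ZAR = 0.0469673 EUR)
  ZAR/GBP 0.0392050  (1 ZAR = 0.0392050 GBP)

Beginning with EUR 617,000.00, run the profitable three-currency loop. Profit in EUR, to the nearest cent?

Profitable loop is EUR → ZAR → GBP → EUR:
EUR 617,000.00 ÷ 0.0469673 = ZAR 13,136,799.43
ZAR 13,136,799.43 × 0.0392050 = GBP 515,028.22
GBP 515,028.22 ÷ 0.807177 = EUR 638,061.07
Profit = EUR 638,061.07 − EUR 617,000.00

Profit: EUR 21,061.07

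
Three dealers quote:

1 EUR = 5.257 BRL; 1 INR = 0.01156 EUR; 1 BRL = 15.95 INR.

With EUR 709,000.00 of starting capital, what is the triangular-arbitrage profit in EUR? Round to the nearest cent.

Profitable loop is EUR → INR → BRL → EUR:
EUR 709,000.00 ÷ 0.01156 = INR 61,332,179.93
INR 61,332,179.93 ÷ 15.95 = BRL 3,845,277.74
BRL 3,845,277.74 ÷ 5.257 = EUR 731,458.58
Profit = EUR 731,458.58 − EUR 709,000.00

Profit: EUR 22,458.58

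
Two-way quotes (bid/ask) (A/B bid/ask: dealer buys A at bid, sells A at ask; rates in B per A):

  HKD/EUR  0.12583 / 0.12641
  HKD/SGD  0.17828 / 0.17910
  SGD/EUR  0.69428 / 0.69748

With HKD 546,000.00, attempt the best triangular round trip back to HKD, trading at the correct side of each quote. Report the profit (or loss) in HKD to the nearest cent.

Net profit: HKD 3,983.29

Best loop HKD → EUR → SGD → HKD:
HKD 546,000.00 × 0.12583 (sell HKD at bid) = EUR 68,703.18
EUR 68,703.18 ÷ 0.69748 (buy SGD at ask) = SGD 98,502.01
SGD 98,502.01 ÷ 0.17910 (buy HKD at ask) = HKD 549,983.29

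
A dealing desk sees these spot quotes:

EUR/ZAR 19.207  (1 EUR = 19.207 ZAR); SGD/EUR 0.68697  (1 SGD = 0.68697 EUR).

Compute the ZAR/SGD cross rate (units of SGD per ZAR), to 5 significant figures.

1 ZAR ÷ 19.207 = 0.0520644 EUR
0.0520644 EUR ÷ 0.68697 = 0.0757884 SGD

ZAR/SGD = 0.075788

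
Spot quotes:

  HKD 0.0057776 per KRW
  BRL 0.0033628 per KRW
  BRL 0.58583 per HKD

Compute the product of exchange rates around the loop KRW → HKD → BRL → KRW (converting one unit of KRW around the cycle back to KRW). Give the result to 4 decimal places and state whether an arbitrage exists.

Around KRW → HKD → BRL → KRW: 1 × 0.0057776 × 0.58583 ÷ 0.0033628 = 1.006510
Product > 1; profitable direction is KRW → HKD → BRL → KRW.

1.0065 (arbitrage exists)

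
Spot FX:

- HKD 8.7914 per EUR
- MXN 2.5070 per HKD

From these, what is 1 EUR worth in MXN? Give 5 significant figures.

1 EUR × 8.7914 = 8.7914 HKD
8.7914 HKD × 2.5070 = 22.04 MXN

EUR/MXN = 22.040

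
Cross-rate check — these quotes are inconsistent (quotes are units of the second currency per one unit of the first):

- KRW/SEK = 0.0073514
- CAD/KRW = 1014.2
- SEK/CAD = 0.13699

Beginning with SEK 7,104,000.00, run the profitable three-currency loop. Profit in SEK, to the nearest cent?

Profitable loop is SEK → CAD → KRW → SEK:
SEK 7,104,000.00 × 0.13699 = CAD 973,176.96
CAD 973,176.96 × 1014.2 = KRW 986,996,073
KRW 986,996,073 × 0.0073514 = SEK 7,255,802.93
Profit = SEK 7,255,802.93 − SEK 7,104,000.00

Profit: SEK 151,802.93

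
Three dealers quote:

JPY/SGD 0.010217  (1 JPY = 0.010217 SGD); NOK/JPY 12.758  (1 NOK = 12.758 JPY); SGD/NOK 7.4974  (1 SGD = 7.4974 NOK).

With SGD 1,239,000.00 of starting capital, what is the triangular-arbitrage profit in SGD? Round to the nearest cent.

Profitable loop is SGD → JPY → NOK → SGD:
SGD 1,239,000.00 ÷ 0.010217 = JPY 121,268,474
JPY 121,268,474 ÷ 12.758 = NOK 9,505,288.77
NOK 9,505,288.77 ÷ 7.4974 = SGD 1,267,811.34
Profit = SGD 1,267,811.34 − SGD 1,239,000.00

Profit: SGD 28,811.34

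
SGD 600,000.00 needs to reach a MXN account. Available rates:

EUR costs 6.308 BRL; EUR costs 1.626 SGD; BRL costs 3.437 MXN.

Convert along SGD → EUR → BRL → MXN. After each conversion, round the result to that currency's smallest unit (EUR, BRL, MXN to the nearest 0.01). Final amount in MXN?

SGD 600,000.00 ÷ 1.626 = EUR 369,003.69
EUR 369,003.69 × 6.308 = BRL 2,327,675.28
BRL 2,327,675.28 × 3.437 = MXN 8,000,219.94

MXN 8,000,219.94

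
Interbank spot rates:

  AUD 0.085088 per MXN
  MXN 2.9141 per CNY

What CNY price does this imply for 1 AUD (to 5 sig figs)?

1 AUD ÷ 0.085088 = 11.7525 MXN
11.7525 MXN ÷ 2.9141 = 4.03299 CNY

AUD/CNY = 4.0330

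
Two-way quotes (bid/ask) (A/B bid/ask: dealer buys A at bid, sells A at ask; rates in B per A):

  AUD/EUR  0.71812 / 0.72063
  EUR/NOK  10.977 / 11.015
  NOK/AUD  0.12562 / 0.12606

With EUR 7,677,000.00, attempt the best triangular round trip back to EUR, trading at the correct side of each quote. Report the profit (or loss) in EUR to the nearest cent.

Best loop EUR → AUD → NOK → EUR:
EUR 7,677,000.00 ÷ 0.72063 (buy AUD at ask) = AUD 10,653,178.47
AUD 10,653,178.47 ÷ 0.12606 (buy NOK at ask) = NOK 84,508,793.18
NOK 84,508,793.18 ÷ 11.015 (buy EUR at ask) = EUR 7,672,155.53

Net result: EUR -4,844.47 (no profitable arbitrage after spreads)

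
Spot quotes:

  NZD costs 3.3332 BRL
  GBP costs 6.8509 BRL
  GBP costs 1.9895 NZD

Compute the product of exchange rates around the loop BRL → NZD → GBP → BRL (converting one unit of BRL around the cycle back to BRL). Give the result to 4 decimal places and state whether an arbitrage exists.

Around BRL → NZD → GBP → BRL: 1 ÷ 3.3332 ÷ 1.9895 × 6.8509 = 1.033100
Product > 1; profitable direction is BRL → NZD → GBP → BRL.

1.0331 (arbitrage exists)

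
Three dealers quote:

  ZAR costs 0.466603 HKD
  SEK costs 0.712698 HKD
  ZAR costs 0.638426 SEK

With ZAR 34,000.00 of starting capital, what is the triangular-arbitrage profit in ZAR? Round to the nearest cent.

Profitable loop is ZAR → HKD → SEK → ZAR:
ZAR 34,000.00 × 0.466603 = HKD 15,864.50
HKD 15,864.50 ÷ 0.712698 = SEK 22,259.78
SEK 22,259.78 ÷ 0.638426 = ZAR 34,866.66
Profit = ZAR 34,866.66 − ZAR 34,000.00

Profit: ZAR 866.66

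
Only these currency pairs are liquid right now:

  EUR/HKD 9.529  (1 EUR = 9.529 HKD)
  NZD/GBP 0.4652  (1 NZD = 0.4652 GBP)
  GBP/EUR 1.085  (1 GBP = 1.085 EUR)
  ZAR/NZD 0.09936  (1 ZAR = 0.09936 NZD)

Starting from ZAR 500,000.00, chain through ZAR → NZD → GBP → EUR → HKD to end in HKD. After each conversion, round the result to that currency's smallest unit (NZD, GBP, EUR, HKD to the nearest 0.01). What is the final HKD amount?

ZAR 500,000.00 × 0.09936 = NZD 49,680.00
NZD 49,680.00 × 0.4652 = GBP 23,111.14
GBP 23,111.14 × 1.085 = EUR 25,075.59
EUR 25,075.59 × 9.529 = HKD 238,945.30

HKD 238,945.30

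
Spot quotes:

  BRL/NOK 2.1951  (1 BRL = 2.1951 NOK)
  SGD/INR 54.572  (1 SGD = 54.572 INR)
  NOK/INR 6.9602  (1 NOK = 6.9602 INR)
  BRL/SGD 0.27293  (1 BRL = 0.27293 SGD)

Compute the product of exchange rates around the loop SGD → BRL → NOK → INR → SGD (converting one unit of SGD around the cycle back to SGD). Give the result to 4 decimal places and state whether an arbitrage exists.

1.0258 (arbitrage exists)

Around SGD → BRL → NOK → INR → SGD: 1 ÷ 0.27293 × 2.1951 × 6.9602 ÷ 54.572 = 1.025782
Product > 1; profitable direction is SGD → BRL → NOK → INR → SGD.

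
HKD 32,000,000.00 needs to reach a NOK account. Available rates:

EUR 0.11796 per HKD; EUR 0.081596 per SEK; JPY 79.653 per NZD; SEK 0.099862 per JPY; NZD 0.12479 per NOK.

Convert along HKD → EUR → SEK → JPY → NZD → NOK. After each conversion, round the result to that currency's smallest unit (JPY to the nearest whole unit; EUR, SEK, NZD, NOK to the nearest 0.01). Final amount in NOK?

HKD 32,000,000.00 × 0.11796 = EUR 3,774,720.00
EUR 3,774,720.00 ÷ 0.081596 = SEK 46,261,091.23
SEK 46,261,091.23 ÷ 0.099862 = JPY 463,250,198
JPY 463,250,198 ÷ 79.653 = NZD 5,815,853.74
NZD 5,815,853.74 ÷ 0.12479 = NOK 46,605,126.53

NOK 46,605,126.53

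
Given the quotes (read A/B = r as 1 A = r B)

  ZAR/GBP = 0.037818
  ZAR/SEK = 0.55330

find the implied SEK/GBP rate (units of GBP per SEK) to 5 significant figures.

SEK/GBP = 0.068350

1 SEK ÷ 0.55330 = 1.80734 ZAR
1.80734 ZAR × 0.037818 = 0.0683499 GBP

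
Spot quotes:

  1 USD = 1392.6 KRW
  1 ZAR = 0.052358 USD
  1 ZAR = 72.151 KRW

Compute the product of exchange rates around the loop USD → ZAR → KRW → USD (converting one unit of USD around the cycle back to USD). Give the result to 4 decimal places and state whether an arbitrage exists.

Around USD → ZAR → KRW → USD: 1 ÷ 0.052358 × 72.151 ÷ 1392.6 = 0.989539
Product < 1; profitable direction is USD → KRW → ZAR → USD.

0.9895 (arbitrage exists)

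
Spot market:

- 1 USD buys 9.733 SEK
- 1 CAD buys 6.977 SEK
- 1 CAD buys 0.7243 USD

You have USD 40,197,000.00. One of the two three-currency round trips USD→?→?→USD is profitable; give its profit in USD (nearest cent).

Profitable loop is USD → SEK → CAD → USD:
USD 40,197,000.00 × 9.733 = SEK 391,237,401.00
SEK 391,237,401.00 ÷ 6.977 = CAD 56,075,304.72
CAD 56,075,304.72 × 0.7243 = USD 40,615,343.21
Profit = USD 40,615,343.21 − USD 40,197,000.00

Profit: USD 418,343.21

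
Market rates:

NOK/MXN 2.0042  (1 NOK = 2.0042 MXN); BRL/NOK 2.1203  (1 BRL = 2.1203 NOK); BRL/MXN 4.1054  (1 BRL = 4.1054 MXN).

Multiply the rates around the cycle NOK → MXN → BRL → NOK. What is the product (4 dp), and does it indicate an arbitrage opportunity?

1.0351 (arbitrage exists)

Around NOK → MXN → BRL → NOK: 1 × 2.0042 ÷ 4.1054 × 2.1203 = 1.035101
Product > 1; profitable direction is NOK → MXN → BRL → NOK.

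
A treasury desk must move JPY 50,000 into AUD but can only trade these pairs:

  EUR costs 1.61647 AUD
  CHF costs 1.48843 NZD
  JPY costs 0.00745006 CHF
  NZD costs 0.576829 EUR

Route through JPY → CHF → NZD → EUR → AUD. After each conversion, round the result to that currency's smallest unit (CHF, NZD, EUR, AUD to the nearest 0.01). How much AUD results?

JPY 50,000 × 0.00745006 = CHF 372.50
CHF 372.50 × 1.48843 = NZD 554.44
NZD 554.44 × 0.576829 = EUR 319.82
EUR 319.82 × 1.61647 = AUD 516.98

AUD 516.98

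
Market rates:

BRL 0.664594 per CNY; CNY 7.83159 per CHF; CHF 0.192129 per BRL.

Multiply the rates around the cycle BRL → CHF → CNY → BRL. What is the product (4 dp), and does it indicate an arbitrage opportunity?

Around BRL → CHF → CNY → BRL: 1 × 0.192129 × 7.83159 × 0.664594 = 0.999998
Product ≈ 1 (deviation 0.000%, within rounding noise).

1.0000 (no arbitrage)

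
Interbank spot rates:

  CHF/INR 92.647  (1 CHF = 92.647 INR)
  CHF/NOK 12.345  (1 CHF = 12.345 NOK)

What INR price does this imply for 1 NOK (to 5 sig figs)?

1 NOK ÷ 12.345 = 0.0810045 CHF
0.0810045 CHF × 92.647 = 7.50482 INR

NOK/INR = 7.5048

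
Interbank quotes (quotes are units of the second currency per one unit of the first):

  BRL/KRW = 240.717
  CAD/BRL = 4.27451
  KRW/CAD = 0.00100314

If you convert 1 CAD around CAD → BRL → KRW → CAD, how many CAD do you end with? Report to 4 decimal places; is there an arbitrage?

Around CAD → BRL → KRW → CAD: 1 × 4.27451 × 240.717 × 0.00100314 = 1.032178
Product > 1; profitable direction is CAD → BRL → KRW → CAD.

1.0322 (arbitrage exists)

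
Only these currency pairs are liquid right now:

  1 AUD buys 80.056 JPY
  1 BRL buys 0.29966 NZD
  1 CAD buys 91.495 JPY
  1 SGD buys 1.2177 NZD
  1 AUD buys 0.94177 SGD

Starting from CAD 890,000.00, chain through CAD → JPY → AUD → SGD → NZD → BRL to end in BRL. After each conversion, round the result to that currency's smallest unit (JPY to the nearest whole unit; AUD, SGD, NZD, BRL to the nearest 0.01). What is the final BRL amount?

CAD 890,000.00 × 91.495 = JPY 81,430,550
JPY 81,430,550 ÷ 80.056 = AUD 1,017,169.86
AUD 1,017,169.86 × 0.94177 = SGD 957,940.06
SGD 957,940.06 × 1.2177 = NZD 1,166,483.61
NZD 1,166,483.61 ÷ 0.29966 = BRL 3,892,690.42

BRL 3,892,690.42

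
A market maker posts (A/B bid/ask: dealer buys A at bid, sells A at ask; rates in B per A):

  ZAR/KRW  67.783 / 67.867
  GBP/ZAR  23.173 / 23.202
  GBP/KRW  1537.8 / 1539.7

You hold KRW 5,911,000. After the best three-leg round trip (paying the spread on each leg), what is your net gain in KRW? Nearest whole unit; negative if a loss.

Net profit: KRW 119,147

Best loop KRW → GBP → ZAR → KRW:
KRW 5,911,000 ÷ 1539.7 (buy GBP at ask) = GBP 3,839.06
GBP 3,839.06 × 23.173 (sell GBP at bid) = ZAR 88,962.53
ZAR 88,962.53 × 67.783 (sell ZAR at bid) = KRW 6,030,147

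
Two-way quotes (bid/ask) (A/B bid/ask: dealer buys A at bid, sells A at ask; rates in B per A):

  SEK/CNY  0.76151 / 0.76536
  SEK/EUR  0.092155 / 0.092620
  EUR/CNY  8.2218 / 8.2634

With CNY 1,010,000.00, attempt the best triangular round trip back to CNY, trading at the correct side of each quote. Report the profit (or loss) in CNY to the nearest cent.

Best loop CNY → EUR → SEK → CNY:
CNY 1,010,000.00 ÷ 8.2634 (buy EUR at ask) = EUR 122,225.72
EUR 122,225.72 ÷ 0.092620 (buy SEK at ask) = SEK 1,319,647.14
SEK 1,319,647.14 × 0.76151 (sell SEK at bid) = CNY 1,004,924.49

Net result: CNY -5,075.51 (no profitable arbitrage after spreads)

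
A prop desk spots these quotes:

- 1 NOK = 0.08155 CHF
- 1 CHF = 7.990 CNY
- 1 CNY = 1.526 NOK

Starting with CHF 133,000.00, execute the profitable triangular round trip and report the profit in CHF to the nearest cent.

Profit: CHF 760.03

Profitable loop is CHF → NOK → CNY → CHF:
CHF 133,000.00 ÷ 0.08155 = NOK 1,630,901.29
NOK 1,630,901.29 ÷ 1.526 = CNY 1,068,742.65
CNY 1,068,742.65 ÷ 7.990 = CHF 133,760.03
Profit = CHF 133,760.03 − CHF 133,000.00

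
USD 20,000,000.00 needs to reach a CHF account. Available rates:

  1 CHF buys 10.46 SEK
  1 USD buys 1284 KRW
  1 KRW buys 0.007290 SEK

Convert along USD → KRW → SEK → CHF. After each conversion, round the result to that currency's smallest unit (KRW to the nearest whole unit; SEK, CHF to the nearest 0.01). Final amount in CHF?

USD 20,000,000.00 × 1284 = KRW 25,680,000,000
KRW 25,680,000,000 × 0.007290 = SEK 187,207,200.00
SEK 187,207,200.00 ÷ 10.46 = CHF 17,897,437.86

CHF 17,897,437.86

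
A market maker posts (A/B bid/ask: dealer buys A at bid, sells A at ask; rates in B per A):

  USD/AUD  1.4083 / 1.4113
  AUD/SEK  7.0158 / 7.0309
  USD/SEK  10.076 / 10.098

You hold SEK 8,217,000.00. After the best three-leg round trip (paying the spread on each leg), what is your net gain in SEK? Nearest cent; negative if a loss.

Net profit: SEK 126,940.21

Best loop SEK → AUD → USD → SEK:
SEK 8,217,000.00 ÷ 7.0309 (buy AUD at ask) = AUD 1,168,698.18
AUD 1,168,698.18 ÷ 1.4113 (buy USD at ask) = USD 828,100.46
USD 828,100.46 × 10.076 (sell USD at bid) = SEK 8,343,940.21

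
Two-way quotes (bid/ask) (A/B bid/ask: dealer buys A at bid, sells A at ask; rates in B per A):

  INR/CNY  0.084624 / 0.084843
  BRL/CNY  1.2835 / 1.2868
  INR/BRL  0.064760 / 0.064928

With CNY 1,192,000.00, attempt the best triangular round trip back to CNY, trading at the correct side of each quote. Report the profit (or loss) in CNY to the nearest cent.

Net profit: CNY 15,332.04

Best loop CNY → BRL → INR → CNY:
CNY 1,192,000.00 ÷ 1.2868 (buy BRL at ask) = BRL 926,328.88
BRL 926,328.88 ÷ 0.064928 (buy INR at ask) = INR 14,267,016.97
INR 14,267,016.97 × 0.084624 (sell INR at bid) = CNY 1,207,332.04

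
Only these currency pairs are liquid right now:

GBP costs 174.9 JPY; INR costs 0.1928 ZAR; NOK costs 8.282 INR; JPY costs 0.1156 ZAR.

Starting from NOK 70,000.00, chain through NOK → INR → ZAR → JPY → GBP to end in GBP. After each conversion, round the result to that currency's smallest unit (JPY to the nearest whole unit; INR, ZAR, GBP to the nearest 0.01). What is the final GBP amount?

NOK 70,000.00 × 8.282 = INR 579,740.00
INR 579,740.00 × 0.1928 = ZAR 111,773.87
ZAR 111,773.87 ÷ 0.1156 = JPY 966,902
JPY 966,902 ÷ 174.9 = GBP 5,528.31

GBP 5,528.31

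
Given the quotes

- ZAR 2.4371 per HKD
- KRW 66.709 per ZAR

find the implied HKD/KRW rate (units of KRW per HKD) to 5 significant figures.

1 HKD × 2.4371 = 2.4371 ZAR
2.4371 ZAR × 66.709 = 162.577 KRW

HKD/KRW = 162.58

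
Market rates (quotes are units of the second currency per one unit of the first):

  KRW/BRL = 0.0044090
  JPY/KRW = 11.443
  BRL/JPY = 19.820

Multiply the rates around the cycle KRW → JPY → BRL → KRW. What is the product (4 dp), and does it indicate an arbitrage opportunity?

1.0000 (no arbitrage)

Around KRW → JPY → BRL → KRW: 1 ÷ 11.443 ÷ 19.820 ÷ 0.0044090 = 1.000038
Product ≈ 1 (deviation 0.004%, within rounding noise).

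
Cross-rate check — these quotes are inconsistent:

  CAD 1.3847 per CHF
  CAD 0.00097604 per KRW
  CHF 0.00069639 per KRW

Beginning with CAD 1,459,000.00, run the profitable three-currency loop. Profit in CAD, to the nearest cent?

Profit: CAD 17,776.22

Profitable loop is CAD → CHF → KRW → CAD:
CAD 1,459,000.00 ÷ 1.3847 = CHF 1,053,657.83
CHF 1,053,657.83 ÷ 0.00069639 = KRW 1,513,028,378
KRW 1,513,028,378 × 0.00097604 = CAD 1,476,776.22
Profit = CAD 1,476,776.22 − CAD 1,459,000.00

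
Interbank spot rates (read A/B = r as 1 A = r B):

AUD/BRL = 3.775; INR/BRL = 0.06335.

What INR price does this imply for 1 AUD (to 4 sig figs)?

1 AUD × 3.775 = 3.775 BRL
3.775 BRL ÷ 0.06335 = 59.5896 INR

AUD/INR = 59.59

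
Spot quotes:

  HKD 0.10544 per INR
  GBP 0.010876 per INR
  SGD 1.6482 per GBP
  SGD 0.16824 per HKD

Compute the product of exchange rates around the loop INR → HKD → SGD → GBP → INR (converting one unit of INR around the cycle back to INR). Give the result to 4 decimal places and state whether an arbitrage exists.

Around INR → HKD → SGD → GBP → INR: 1 × 0.10544 × 0.16824 ÷ 1.6482 ÷ 0.010876 = 0.989591
Product < 1; profitable direction is INR → GBP → SGD → HKD → INR.

0.9896 (arbitrage exists)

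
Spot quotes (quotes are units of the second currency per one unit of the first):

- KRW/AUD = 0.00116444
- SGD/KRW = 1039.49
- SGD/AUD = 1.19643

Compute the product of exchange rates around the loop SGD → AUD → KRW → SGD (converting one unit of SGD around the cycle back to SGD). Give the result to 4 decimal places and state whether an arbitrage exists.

Around SGD → AUD → KRW → SGD: 1 × 1.19643 ÷ 0.00116444 ÷ 1039.49 = 0.988439
Product < 1; profitable direction is SGD → KRW → AUD → SGD.

0.9884 (arbitrage exists)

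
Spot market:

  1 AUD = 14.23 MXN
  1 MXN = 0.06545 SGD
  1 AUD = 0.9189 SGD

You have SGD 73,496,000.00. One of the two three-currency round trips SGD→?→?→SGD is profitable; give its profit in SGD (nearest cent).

Profitable loop is SGD → AUD → MXN → SGD:
SGD 73,496,000.00 ÷ 0.9189 = AUD 79,982,587.88
AUD 79,982,587.88 × 14.23 = MXN 1,138,152,225.49
MXN 1,138,152,225.49 × 0.06545 = SGD 74,492,063.16
Profit = SGD 74,492,063.16 − SGD 73,496,000.00

Profit: SGD 996,063.16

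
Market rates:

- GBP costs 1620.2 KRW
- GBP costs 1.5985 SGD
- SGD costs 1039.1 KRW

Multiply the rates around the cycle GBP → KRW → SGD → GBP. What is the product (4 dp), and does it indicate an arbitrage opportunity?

0.9754 (arbitrage exists)

Around GBP → KRW → SGD → GBP: 1 × 1620.2 ÷ 1039.1 ÷ 1.5985 = 0.975436
Product < 1; profitable direction is GBP → SGD → KRW → GBP.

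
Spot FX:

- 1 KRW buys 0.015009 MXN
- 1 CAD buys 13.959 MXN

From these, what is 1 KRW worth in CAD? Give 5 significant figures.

1 KRW × 0.015009 = 0.015009 MXN
0.015009 MXN ÷ 13.959 = 0.00107522 CAD

KRW/CAD = 0.0010752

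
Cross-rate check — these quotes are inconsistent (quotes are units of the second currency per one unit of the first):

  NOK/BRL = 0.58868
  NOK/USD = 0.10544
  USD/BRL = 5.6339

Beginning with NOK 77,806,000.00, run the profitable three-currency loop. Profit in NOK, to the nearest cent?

Profit: NOK 708,223.34

Profitable loop is NOK → USD → BRL → NOK:
NOK 77,806,000.00 × 0.10544 = USD 8,203,864.64
USD 8,203,864.64 × 5.6339 = BRL 46,219,753.00
BRL 46,219,753.00 ÷ 0.58868 = NOK 78,514,223.34
Profit = NOK 78,514,223.34 − NOK 77,806,000.00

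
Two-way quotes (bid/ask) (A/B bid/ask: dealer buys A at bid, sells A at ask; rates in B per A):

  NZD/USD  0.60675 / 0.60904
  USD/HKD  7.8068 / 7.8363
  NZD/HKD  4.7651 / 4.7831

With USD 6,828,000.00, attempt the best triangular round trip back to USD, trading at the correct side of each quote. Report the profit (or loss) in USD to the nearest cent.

Best loop USD → NZD → HKD → USD:
USD 6,828,000.00 ÷ 0.60904 (buy NZD at ask) = NZD 11,211,086.30
NZD 11,211,086.30 × 4.7651 (sell NZD at bid) = HKD 53,421,947.33
HKD 53,421,947.33 ÷ 7.8363 (buy USD at ask) = USD 6,817,241.21

Net result: USD -10,758.79 (no profitable arbitrage after spreads)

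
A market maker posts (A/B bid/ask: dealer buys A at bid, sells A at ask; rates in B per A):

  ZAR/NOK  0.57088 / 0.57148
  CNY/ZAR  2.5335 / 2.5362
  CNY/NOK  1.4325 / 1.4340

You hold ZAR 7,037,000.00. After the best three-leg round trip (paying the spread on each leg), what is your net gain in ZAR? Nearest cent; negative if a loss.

Net profit: ZAR 60,479.33

Best loop ZAR → NOK → CNY → ZAR:
ZAR 7,037,000.00 × 0.57088 (sell ZAR at bid) = NOK 4,017,282.56
NOK 4,017,282.56 ÷ 1.4340 (buy CNY at ask) = CNY 2,801,452.27
CNY 2,801,452.27 × 2.5335 (sell CNY at bid) = ZAR 7,097,479.33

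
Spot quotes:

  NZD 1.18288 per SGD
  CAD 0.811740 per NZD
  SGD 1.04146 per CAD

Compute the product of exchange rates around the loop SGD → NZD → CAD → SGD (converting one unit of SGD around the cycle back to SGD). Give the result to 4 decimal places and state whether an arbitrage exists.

1.0000 (no arbitrage)

Around SGD → NZD → CAD → SGD: 1 × 1.18288 × 0.811740 × 1.04146 = 1.000001
Product ≈ 1 (deviation 0.000%, within rounding noise).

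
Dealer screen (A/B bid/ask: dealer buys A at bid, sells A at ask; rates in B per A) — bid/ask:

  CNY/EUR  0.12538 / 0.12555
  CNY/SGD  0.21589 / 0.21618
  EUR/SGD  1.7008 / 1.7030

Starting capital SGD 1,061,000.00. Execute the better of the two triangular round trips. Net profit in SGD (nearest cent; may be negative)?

Net profit: SGD 10,313.42

Best loop SGD → EUR → CNY → SGD:
SGD 1,061,000.00 ÷ 1.7030 (buy EUR at ask) = EUR 623,018.20
EUR 623,018.20 ÷ 0.12555 (buy CNY at ask) = CNY 4,962,311.45
CNY 4,962,311.45 × 0.21589 (sell CNY at bid) = SGD 1,071,313.42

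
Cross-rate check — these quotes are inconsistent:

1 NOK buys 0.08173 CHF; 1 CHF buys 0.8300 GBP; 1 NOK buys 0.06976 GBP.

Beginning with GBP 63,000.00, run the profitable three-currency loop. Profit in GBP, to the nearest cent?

Profitable loop is GBP → CHF → NOK → GBP:
GBP 63,000.00 ÷ 0.8300 = CHF 75,903.61
CHF 75,903.61 ÷ 0.08173 = NOK 928,711.79
NOK 928,711.79 × 0.06976 = GBP 64,786.93
Profit = GBP 64,786.93 − GBP 63,000.00

Profit: GBP 1,786.93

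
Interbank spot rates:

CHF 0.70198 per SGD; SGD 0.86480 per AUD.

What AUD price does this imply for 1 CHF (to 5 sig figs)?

1 CHF ÷ 0.70198 = 1.42454 SGD
1.42454 SGD ÷ 0.86480 = 1.64725 AUD

CHF/AUD = 1.6473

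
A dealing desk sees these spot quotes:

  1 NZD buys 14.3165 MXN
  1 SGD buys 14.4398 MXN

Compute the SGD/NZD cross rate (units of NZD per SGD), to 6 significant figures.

SGD/NZD = 1.00861

1 SGD × 14.4398 = 14.4398 MXN
14.4398 MXN ÷ 14.3165 = 1.00861 NZD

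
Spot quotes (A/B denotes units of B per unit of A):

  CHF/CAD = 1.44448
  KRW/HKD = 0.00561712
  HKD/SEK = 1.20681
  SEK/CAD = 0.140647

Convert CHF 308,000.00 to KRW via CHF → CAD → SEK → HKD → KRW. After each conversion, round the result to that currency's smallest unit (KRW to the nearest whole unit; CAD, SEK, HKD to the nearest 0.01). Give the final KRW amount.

KRW 466,637,003

CHF 308,000.00 × 1.44448 = CAD 444,899.84
CAD 444,899.84 ÷ 0.140647 = SEK 3,163,237.32
SEK 3,163,237.32 ÷ 1.20681 = HKD 2,621,156.04
HKD 2,621,156.04 ÷ 0.00561712 = KRW 466,637,003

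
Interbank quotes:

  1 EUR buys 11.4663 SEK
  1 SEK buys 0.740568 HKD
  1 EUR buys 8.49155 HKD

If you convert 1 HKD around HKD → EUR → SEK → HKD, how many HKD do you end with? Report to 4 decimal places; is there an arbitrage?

Around HKD → EUR → SEK → HKD: 1 ÷ 8.49155 × 11.4663 × 0.740568 = 1.000003
Product ≈ 1 (deviation 0.000%, within rounding noise).

1.0000 (no arbitrage)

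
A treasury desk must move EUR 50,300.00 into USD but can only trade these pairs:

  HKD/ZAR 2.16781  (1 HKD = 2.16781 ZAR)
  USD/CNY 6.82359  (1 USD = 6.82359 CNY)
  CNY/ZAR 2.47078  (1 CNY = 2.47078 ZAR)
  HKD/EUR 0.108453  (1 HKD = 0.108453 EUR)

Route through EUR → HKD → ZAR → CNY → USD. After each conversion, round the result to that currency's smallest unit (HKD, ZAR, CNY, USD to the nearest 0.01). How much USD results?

EUR 50,300.00 ÷ 0.108453 = HKD 463,795.38
HKD 463,795.38 × 2.16781 = ZAR 1,005,420.26
ZAR 1,005,420.26 ÷ 2.47078 = CNY 406,924.23
CNY 406,924.23 ÷ 6.82359 = USD 59,634.92

USD 59,634.92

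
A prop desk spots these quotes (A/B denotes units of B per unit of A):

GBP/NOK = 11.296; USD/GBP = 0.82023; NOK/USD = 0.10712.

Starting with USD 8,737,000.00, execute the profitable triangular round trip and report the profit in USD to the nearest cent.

Profit: USD 66,014.93

Profitable loop is USD → NOK → GBP → USD:
USD 8,737,000.00 ÷ 0.10712 = NOK 81,562,733.38
NOK 81,562,733.38 ÷ 11.296 = GBP 7,220,496.94
GBP 7,220,496.94 ÷ 0.82023 = USD 8,803,014.93
Profit = USD 8,803,014.93 − USD 8,737,000.00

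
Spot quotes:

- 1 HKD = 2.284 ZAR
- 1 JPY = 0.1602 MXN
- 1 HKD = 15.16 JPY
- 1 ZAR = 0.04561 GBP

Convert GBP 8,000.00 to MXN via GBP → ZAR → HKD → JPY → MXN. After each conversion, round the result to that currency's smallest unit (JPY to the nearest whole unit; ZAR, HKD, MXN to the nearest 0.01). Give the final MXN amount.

GBP 8,000.00 ÷ 0.04561 = ZAR 175,400.13
ZAR 175,400.13 ÷ 2.284 = HKD 76,795.15
HKD 76,795.15 × 15.16 = JPY 1,164,214
JPY 1,164,214 × 0.1602 = MXN 186,507.08

MXN 186,507.08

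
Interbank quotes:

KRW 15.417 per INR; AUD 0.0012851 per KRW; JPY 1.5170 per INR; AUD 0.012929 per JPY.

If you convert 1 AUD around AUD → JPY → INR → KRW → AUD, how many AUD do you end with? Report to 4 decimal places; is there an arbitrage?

1.0102 (arbitrage exists)

Around AUD → JPY → INR → KRW → AUD: 1 ÷ 0.012929 ÷ 1.5170 × 15.417 × 0.0012851 = 1.010151
Product > 1; profitable direction is AUD → JPY → INR → KRW → AUD.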